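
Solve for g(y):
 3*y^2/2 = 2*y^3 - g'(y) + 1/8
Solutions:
 g(y) = C1 + y^4/2 - y^3/2 + y/8


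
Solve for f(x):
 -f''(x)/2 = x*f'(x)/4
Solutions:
 f(x) = C1 + C2*erf(x/2)


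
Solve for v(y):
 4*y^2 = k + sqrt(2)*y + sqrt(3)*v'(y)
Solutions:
 v(y) = C1 - sqrt(3)*k*y/3 + 4*sqrt(3)*y^3/9 - sqrt(6)*y^2/6


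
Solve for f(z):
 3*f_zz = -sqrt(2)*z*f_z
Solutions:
 f(z) = C1 + C2*erf(2^(3/4)*sqrt(3)*z/6)


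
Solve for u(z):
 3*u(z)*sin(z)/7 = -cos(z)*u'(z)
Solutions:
 u(z) = C1*cos(z)^(3/7)


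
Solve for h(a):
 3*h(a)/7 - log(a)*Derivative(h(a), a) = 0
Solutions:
 h(a) = C1*exp(3*li(a)/7)


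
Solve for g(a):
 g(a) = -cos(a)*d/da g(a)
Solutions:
 g(a) = C1*sqrt(sin(a) - 1)/sqrt(sin(a) + 1)


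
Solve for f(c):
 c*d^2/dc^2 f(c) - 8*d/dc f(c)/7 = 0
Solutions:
 f(c) = C1 + C2*c^(15/7)


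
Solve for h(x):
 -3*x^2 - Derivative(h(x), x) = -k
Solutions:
 h(x) = C1 + k*x - x^3


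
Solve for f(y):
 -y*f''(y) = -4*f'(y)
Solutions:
 f(y) = C1 + C2*y^5


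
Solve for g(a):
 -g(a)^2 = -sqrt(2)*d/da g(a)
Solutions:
 g(a) = -2/(C1 + sqrt(2)*a)


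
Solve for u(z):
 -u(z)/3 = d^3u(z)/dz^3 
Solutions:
 u(z) = C3*exp(-3^(2/3)*z/3) + (C1*sin(3^(1/6)*z/2) + C2*cos(3^(1/6)*z/2))*exp(3^(2/3)*z/6)


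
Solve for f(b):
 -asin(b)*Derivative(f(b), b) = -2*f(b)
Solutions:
 f(b) = C1*exp(2*Integral(1/asin(b), b))


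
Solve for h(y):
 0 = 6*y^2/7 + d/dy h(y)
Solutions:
 h(y) = C1 - 2*y^3/7


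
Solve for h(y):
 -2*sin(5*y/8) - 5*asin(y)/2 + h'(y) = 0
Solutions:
 h(y) = C1 + 5*y*asin(y)/2 + 5*sqrt(1 - y^2)/2 - 16*cos(5*y/8)/5


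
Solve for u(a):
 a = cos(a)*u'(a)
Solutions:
 u(a) = C1 + Integral(a/cos(a), a)


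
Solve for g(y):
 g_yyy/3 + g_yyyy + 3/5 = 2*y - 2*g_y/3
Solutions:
 g(y) = C1 + C4*exp(-y) + 3*y^2/2 - 9*y/10 + (C2*sin(sqrt(5)*y/3) + C3*cos(sqrt(5)*y/3))*exp(y/3)


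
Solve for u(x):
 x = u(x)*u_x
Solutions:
 u(x) = -sqrt(C1 + x^2)
 u(x) = sqrt(C1 + x^2)


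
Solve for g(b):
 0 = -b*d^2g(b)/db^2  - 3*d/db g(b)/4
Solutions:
 g(b) = C1 + C2*b^(1/4)


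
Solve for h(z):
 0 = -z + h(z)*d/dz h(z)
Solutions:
 h(z) = -sqrt(C1 + z^2)
 h(z) = sqrt(C1 + z^2)


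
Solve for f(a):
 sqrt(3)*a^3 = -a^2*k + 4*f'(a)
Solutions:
 f(a) = C1 + sqrt(3)*a^4/16 + a^3*k/12


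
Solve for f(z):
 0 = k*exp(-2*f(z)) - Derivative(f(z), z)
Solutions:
 f(z) = log(-sqrt(C1 + 2*k*z))
 f(z) = log(C1 + 2*k*z)/2


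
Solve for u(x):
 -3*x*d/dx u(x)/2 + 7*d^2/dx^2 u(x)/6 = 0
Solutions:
 u(x) = C1 + C2*erfi(3*sqrt(14)*x/14)


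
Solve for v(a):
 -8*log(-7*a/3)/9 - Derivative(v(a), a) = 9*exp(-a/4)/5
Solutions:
 v(a) = C1 - 8*a*log(-a)/9 + 8*a*(-log(7) + 1 + log(3))/9 + 36*exp(-a/4)/5


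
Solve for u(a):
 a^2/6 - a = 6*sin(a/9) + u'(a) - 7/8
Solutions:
 u(a) = C1 + a^3/18 - a^2/2 + 7*a/8 + 54*cos(a/9)


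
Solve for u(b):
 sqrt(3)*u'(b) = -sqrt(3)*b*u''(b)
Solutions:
 u(b) = C1 + C2*log(b)


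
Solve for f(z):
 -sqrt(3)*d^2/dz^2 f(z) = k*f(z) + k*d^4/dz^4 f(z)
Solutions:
 f(z) = C1*exp(-sqrt(2)*z*sqrt((-sqrt(3 - 4*k^2) - sqrt(3))/k)/2) + C2*exp(sqrt(2)*z*sqrt((-sqrt(3 - 4*k^2) - sqrt(3))/k)/2) + C3*exp(-sqrt(2)*z*sqrt((sqrt(3 - 4*k^2) - sqrt(3))/k)/2) + C4*exp(sqrt(2)*z*sqrt((sqrt(3 - 4*k^2) - sqrt(3))/k)/2)


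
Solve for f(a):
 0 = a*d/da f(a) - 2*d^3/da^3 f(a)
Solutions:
 f(a) = C1 + Integral(C2*airyai(2^(2/3)*a/2) + C3*airybi(2^(2/3)*a/2), a)


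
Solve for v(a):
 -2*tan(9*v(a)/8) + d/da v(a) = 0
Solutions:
 v(a) = -8*asin(C1*exp(9*a/4))/9 + 8*pi/9
 v(a) = 8*asin(C1*exp(9*a/4))/9


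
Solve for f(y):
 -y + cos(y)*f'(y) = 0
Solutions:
 f(y) = C1 + Integral(y/cos(y), y)


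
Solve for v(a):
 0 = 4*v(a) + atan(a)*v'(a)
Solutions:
 v(a) = C1*exp(-4*Integral(1/atan(a), a))


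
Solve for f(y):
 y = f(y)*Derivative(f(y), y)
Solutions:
 f(y) = -sqrt(C1 + y^2)
 f(y) = sqrt(C1 + y^2)


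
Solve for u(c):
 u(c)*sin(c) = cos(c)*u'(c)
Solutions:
 u(c) = C1/cos(c)


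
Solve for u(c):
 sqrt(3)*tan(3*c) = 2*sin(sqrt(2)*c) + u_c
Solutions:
 u(c) = C1 - sqrt(3)*log(cos(3*c))/3 + sqrt(2)*cos(sqrt(2)*c)


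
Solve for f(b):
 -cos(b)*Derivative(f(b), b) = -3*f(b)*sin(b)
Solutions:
 f(b) = C1/cos(b)^3


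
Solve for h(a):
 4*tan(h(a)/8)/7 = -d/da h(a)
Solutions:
 h(a) = -8*asin(C1*exp(-a/14)) + 8*pi
 h(a) = 8*asin(C1*exp(-a/14))


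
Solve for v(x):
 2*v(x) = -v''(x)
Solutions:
 v(x) = C1*sin(sqrt(2)*x) + C2*cos(sqrt(2)*x)


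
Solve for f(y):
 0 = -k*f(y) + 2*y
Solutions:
 f(y) = 2*y/k


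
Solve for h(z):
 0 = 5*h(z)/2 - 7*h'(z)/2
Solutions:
 h(z) = C1*exp(5*z/7)


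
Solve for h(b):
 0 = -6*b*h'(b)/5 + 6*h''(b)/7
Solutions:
 h(b) = C1 + C2*erfi(sqrt(70)*b/10)


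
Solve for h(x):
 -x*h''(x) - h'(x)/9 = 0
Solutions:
 h(x) = C1 + C2*x^(8/9)


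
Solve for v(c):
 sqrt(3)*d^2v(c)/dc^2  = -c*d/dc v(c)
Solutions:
 v(c) = C1 + C2*erf(sqrt(2)*3^(3/4)*c/6)


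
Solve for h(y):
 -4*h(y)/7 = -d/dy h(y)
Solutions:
 h(y) = C1*exp(4*y/7)


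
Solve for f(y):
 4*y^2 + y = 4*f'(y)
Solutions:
 f(y) = C1 + y^3/3 + y^2/8


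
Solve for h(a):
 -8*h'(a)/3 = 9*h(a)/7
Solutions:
 h(a) = C1*exp(-27*a/56)


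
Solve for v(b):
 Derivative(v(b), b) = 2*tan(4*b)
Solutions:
 v(b) = C1 - log(cos(4*b))/2


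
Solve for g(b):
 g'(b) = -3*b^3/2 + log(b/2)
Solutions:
 g(b) = C1 - 3*b^4/8 + b*log(b) - b - b*log(2)


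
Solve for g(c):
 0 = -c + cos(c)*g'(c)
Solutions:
 g(c) = C1 + Integral(c/cos(c), c)


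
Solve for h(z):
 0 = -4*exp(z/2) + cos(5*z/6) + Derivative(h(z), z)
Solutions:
 h(z) = C1 + 8*exp(z/2) - 6*sin(5*z/6)/5


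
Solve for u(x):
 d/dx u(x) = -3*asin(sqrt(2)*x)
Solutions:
 u(x) = C1 - 3*x*asin(sqrt(2)*x) - 3*sqrt(2)*sqrt(1 - 2*x^2)/2


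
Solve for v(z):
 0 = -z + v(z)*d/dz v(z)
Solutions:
 v(z) = -sqrt(C1 + z^2)
 v(z) = sqrt(C1 + z^2)


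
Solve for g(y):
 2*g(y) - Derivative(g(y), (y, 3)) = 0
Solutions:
 g(y) = C3*exp(2^(1/3)*y) + (C1*sin(2^(1/3)*sqrt(3)*y/2) + C2*cos(2^(1/3)*sqrt(3)*y/2))*exp(-2^(1/3)*y/2)


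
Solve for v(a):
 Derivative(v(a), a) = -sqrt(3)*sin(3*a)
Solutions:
 v(a) = C1 + sqrt(3)*cos(3*a)/3


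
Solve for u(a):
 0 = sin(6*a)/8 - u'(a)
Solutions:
 u(a) = C1 - cos(6*a)/48


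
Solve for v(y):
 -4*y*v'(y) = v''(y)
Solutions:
 v(y) = C1 + C2*erf(sqrt(2)*y)


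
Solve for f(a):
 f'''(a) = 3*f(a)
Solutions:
 f(a) = C3*exp(3^(1/3)*a) + (C1*sin(3^(5/6)*a/2) + C2*cos(3^(5/6)*a/2))*exp(-3^(1/3)*a/2)


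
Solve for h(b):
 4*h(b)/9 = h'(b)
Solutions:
 h(b) = C1*exp(4*b/9)


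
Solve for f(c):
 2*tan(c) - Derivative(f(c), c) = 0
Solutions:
 f(c) = C1 - 2*log(cos(c))


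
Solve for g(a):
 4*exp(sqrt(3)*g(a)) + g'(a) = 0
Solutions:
 g(a) = sqrt(3)*(2*log(1/(C1 + 4*a)) - log(3))/6


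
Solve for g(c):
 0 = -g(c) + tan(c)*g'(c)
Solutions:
 g(c) = C1*sin(c)


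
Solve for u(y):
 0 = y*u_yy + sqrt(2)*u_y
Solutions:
 u(y) = C1 + C2*y^(1 - sqrt(2))


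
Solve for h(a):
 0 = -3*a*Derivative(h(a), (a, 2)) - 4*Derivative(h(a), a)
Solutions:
 h(a) = C1 + C2/a^(1/3)


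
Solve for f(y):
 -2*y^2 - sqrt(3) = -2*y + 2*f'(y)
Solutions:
 f(y) = C1 - y^3/3 + y^2/2 - sqrt(3)*y/2


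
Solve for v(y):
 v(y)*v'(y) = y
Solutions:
 v(y) = -sqrt(C1 + y^2)
 v(y) = sqrt(C1 + y^2)


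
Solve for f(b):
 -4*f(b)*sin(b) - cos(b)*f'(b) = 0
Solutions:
 f(b) = C1*cos(b)^4


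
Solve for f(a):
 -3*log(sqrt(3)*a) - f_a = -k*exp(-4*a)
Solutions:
 f(a) = C1 - 3*a*log(a) + a*(3 - 3*log(3)/2) - k*exp(-4*a)/4


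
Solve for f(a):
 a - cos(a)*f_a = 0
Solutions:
 f(a) = C1 + Integral(a/cos(a), a)


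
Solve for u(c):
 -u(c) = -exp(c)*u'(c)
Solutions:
 u(c) = C1*exp(-exp(-c))


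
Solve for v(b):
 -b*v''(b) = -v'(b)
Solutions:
 v(b) = C1 + C2*b^2


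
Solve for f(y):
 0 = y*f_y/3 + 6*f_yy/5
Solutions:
 f(y) = C1 + C2*erf(sqrt(5)*y/6)


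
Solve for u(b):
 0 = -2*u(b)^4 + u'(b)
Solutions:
 u(b) = (-1/(C1 + 6*b))^(1/3)
 u(b) = (-1/(C1 + 2*b))^(1/3)*(-3^(2/3) - 3*3^(1/6)*I)/6
 u(b) = (-1/(C1 + 2*b))^(1/3)*(-3^(2/3) + 3*3^(1/6)*I)/6


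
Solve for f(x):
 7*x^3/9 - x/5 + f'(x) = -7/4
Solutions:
 f(x) = C1 - 7*x^4/36 + x^2/10 - 7*x/4


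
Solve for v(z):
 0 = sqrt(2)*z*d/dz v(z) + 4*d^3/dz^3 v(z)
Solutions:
 v(z) = C1 + Integral(C2*airyai(-sqrt(2)*z/2) + C3*airybi(-sqrt(2)*z/2), z)


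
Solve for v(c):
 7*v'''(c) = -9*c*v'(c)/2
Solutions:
 v(c) = C1 + Integral(C2*airyai(-42^(2/3)*c/14) + C3*airybi(-42^(2/3)*c/14), c)


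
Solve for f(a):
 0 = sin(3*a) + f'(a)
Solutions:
 f(a) = C1 + cos(3*a)/3


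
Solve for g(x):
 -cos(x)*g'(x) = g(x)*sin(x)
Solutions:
 g(x) = C1*cos(x)


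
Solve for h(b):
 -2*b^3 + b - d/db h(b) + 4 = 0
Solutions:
 h(b) = C1 - b^4/2 + b^2/2 + 4*b


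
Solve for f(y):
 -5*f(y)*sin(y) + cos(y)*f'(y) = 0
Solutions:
 f(y) = C1/cos(y)^5


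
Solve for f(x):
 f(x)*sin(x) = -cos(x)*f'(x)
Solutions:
 f(x) = C1*cos(x)


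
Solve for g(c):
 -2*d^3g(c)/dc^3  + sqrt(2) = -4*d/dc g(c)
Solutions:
 g(c) = C1 + C2*exp(-sqrt(2)*c) + C3*exp(sqrt(2)*c) - sqrt(2)*c/4


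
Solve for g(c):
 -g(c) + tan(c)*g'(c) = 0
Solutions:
 g(c) = C1*sin(c)


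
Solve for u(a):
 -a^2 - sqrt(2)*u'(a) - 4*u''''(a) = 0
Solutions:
 u(a) = C1 + C4*exp(-sqrt(2)*a/2) - sqrt(2)*a^3/6 + (C2*sin(sqrt(6)*a/4) + C3*cos(sqrt(6)*a/4))*exp(sqrt(2)*a/4)


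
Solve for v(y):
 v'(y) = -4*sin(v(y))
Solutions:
 v(y) = -acos((-C1 - exp(8*y))/(C1 - exp(8*y))) + 2*pi
 v(y) = acos((-C1 - exp(8*y))/(C1 - exp(8*y)))


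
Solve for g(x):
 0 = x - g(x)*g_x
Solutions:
 g(x) = -sqrt(C1 + x^2)
 g(x) = sqrt(C1 + x^2)


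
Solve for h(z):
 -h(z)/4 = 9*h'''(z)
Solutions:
 h(z) = C3*exp(-6^(1/3)*z/6) + (C1*sin(2^(1/3)*3^(5/6)*z/12) + C2*cos(2^(1/3)*3^(5/6)*z/12))*exp(6^(1/3)*z/12)


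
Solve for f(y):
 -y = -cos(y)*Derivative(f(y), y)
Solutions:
 f(y) = C1 + Integral(y/cos(y), y)


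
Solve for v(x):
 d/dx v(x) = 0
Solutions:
 v(x) = C1


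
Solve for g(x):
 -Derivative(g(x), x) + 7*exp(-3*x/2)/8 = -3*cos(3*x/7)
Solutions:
 g(x) = C1 + 7*sin(3*x/7) - 7*exp(-3*x/2)/12


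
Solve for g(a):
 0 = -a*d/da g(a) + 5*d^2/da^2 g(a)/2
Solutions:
 g(a) = C1 + C2*erfi(sqrt(5)*a/5)


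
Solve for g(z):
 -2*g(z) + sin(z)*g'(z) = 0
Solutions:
 g(z) = C1*(cos(z) - 1)/(cos(z) + 1)


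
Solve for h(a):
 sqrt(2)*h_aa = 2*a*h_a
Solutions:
 h(a) = C1 + C2*erfi(2^(3/4)*a/2)


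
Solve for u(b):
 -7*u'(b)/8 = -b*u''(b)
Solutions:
 u(b) = C1 + C2*b^(15/8)


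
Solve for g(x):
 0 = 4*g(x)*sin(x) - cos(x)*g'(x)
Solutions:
 g(x) = C1/cos(x)^4


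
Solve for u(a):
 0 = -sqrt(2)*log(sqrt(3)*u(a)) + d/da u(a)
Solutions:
 -sqrt(2)*Integral(1/(2*log(_y) + log(3)), (_y, u(a))) = C1 - a


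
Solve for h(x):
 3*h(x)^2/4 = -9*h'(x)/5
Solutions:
 h(x) = 12/(C1 + 5*x)


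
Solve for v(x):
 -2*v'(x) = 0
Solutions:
 v(x) = C1


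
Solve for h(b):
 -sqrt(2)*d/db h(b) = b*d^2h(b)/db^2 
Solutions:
 h(b) = C1 + C2*b^(1 - sqrt(2))


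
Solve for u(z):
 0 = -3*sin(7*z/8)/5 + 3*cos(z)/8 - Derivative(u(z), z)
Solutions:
 u(z) = C1 + 3*sin(z)/8 + 24*cos(7*z/8)/35


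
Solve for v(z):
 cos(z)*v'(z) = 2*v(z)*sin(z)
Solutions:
 v(z) = C1/cos(z)^2


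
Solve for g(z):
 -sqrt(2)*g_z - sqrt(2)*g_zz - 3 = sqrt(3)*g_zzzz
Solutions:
 g(z) = C1 + C2*exp(-z*(-2^(5/6)*3^(1/6)*(9 + sqrt(4*sqrt(6) + 81))^(1/3) + 2*2^(2/3)*3^(1/3)/(9 + sqrt(4*sqrt(6) + 81))^(1/3))/12)*sin(z*(2*2^(2/3)*3^(5/6)/(9 + sqrt(4*sqrt(6) + 81))^(1/3) + 2^(5/6)*3^(2/3)*(9 + sqrt(4*sqrt(6) + 81))^(1/3))/12) + C3*exp(-z*(-2^(5/6)*3^(1/6)*(9 + sqrt(4*sqrt(6) + 81))^(1/3) + 2*2^(2/3)*3^(1/3)/(9 + sqrt(4*sqrt(6) + 81))^(1/3))/12)*cos(z*(2*2^(2/3)*3^(5/6)/(9 + sqrt(4*sqrt(6) + 81))^(1/3) + 2^(5/6)*3^(2/3)*(9 + sqrt(4*sqrt(6) + 81))^(1/3))/12) + C4*exp(z*(-2^(5/6)*3^(1/6)*(9 + sqrt(4*sqrt(6) + 81))^(1/3) + 2*2^(2/3)*3^(1/3)/(9 + sqrt(4*sqrt(6) + 81))^(1/3))/6) - 3*sqrt(2)*z/2


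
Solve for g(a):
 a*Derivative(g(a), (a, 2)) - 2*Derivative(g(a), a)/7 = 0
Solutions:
 g(a) = C1 + C2*a^(9/7)


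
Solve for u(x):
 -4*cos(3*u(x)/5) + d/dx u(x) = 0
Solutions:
 -4*x - 5*log(sin(3*u(x)/5) - 1)/6 + 5*log(sin(3*u(x)/5) + 1)/6 = C1


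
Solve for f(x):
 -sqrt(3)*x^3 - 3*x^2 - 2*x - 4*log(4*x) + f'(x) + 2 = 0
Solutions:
 f(x) = C1 + sqrt(3)*x^4/4 + x^3 + x^2 + 4*x*log(x) - 6*x + x*log(256)


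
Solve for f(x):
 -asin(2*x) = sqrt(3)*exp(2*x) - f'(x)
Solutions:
 f(x) = C1 + x*asin(2*x) + sqrt(1 - 4*x^2)/2 + sqrt(3)*exp(2*x)/2


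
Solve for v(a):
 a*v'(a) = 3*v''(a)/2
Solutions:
 v(a) = C1 + C2*erfi(sqrt(3)*a/3)


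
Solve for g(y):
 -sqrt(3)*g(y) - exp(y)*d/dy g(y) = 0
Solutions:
 g(y) = C1*exp(sqrt(3)*exp(-y))


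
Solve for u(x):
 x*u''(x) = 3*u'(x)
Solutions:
 u(x) = C1 + C2*x^4


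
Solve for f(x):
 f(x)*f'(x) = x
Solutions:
 f(x) = -sqrt(C1 + x^2)
 f(x) = sqrt(C1 + x^2)


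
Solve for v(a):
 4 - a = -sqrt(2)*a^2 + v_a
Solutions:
 v(a) = C1 + sqrt(2)*a^3/3 - a^2/2 + 4*a


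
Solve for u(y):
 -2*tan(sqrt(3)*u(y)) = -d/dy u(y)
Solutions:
 u(y) = sqrt(3)*(pi - asin(C1*exp(2*sqrt(3)*y)))/3
 u(y) = sqrt(3)*asin(C1*exp(2*sqrt(3)*y))/3


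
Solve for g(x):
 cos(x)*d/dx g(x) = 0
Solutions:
 g(x) = C1


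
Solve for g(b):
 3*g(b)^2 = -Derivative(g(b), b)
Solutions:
 g(b) = 1/(C1 + 3*b)


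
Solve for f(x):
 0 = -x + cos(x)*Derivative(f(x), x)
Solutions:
 f(x) = C1 + Integral(x/cos(x), x)


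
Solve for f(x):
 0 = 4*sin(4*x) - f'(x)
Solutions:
 f(x) = C1 - cos(4*x)


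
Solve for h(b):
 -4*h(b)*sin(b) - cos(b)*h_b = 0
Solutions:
 h(b) = C1*cos(b)^4


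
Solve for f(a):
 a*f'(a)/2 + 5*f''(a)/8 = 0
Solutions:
 f(a) = C1 + C2*erf(sqrt(10)*a/5)


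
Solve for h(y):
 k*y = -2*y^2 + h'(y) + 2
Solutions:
 h(y) = C1 + k*y^2/2 + 2*y^3/3 - 2*y


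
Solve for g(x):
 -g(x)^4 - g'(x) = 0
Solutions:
 g(x) = (-3^(2/3) - 3*3^(1/6)*I)*(1/(C1 + x))^(1/3)/6
 g(x) = (-3^(2/3) + 3*3^(1/6)*I)*(1/(C1 + x))^(1/3)/6
 g(x) = (1/(C1 + 3*x))^(1/3)


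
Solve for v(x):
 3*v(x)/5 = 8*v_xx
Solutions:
 v(x) = C1*exp(-sqrt(30)*x/20) + C2*exp(sqrt(30)*x/20)


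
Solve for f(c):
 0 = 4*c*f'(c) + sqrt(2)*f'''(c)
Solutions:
 f(c) = C1 + Integral(C2*airyai(-sqrt(2)*c) + C3*airybi(-sqrt(2)*c), c)


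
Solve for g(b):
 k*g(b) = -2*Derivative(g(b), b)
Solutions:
 g(b) = C1*exp(-b*k/2)


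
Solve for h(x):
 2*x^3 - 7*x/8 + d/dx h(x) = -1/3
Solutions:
 h(x) = C1 - x^4/2 + 7*x^2/16 - x/3


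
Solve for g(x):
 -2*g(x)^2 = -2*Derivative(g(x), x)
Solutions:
 g(x) = -1/(C1 + x)


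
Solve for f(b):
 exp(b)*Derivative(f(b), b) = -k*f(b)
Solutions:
 f(b) = C1*exp(k*exp(-b))


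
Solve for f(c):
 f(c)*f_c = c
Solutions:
 f(c) = -sqrt(C1 + c^2)
 f(c) = sqrt(C1 + c^2)


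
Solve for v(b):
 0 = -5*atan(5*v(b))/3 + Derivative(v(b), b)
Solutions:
 Integral(1/atan(5*_y), (_y, v(b))) = C1 + 5*b/3


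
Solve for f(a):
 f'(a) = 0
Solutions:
 f(a) = C1


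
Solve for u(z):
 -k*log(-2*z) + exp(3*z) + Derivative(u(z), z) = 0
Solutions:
 u(z) = C1 + k*z*log(-z) + k*z*(-1 + log(2)) - exp(3*z)/3


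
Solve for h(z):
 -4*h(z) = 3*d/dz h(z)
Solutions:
 h(z) = C1*exp(-4*z/3)


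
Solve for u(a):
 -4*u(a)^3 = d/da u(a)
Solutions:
 u(a) = -sqrt(2)*sqrt(-1/(C1 - 4*a))/2
 u(a) = sqrt(2)*sqrt(-1/(C1 - 4*a))/2


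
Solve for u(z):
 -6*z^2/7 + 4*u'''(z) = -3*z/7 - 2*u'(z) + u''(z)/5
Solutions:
 u(z) = C1 + z^3/7 - 9*z^2/140 - 1209*z/700 + (C2*sin(sqrt(799)*z/40) + C3*cos(sqrt(799)*z/40))*exp(z/40)


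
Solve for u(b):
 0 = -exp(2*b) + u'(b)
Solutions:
 u(b) = C1 + exp(2*b)/2


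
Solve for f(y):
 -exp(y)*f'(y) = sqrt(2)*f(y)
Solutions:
 f(y) = C1*exp(sqrt(2)*exp(-y))


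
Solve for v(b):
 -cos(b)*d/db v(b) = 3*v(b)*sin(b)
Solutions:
 v(b) = C1*cos(b)^3


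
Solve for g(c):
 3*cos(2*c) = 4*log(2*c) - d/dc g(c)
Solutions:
 g(c) = C1 + 4*c*log(c) - 4*c + 4*c*log(2) - 3*sin(2*c)/2


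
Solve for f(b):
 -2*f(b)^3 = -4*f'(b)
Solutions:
 f(b) = -sqrt(-1/(C1 + b))
 f(b) = sqrt(-1/(C1 + b))


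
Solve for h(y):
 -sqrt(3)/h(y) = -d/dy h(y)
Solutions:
 h(y) = -sqrt(C1 + 2*sqrt(3)*y)
 h(y) = sqrt(C1 + 2*sqrt(3)*y)


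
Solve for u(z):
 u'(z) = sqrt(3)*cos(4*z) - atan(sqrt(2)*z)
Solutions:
 u(z) = C1 - z*atan(sqrt(2)*z) + sqrt(2)*log(2*z^2 + 1)/4 + sqrt(3)*sin(4*z)/4


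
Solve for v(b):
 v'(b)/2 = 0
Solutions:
 v(b) = C1


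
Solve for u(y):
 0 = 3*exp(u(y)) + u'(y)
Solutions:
 u(y) = log(1/(C1 + 3*y))


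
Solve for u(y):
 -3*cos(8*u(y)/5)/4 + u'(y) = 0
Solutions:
 -3*y/4 - 5*log(sin(8*u(y)/5) - 1)/16 + 5*log(sin(8*u(y)/5) + 1)/16 = C1


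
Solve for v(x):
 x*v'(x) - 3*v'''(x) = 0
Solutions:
 v(x) = C1 + Integral(C2*airyai(3^(2/3)*x/3) + C3*airybi(3^(2/3)*x/3), x)


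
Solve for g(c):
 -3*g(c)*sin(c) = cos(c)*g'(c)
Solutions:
 g(c) = C1*cos(c)^3


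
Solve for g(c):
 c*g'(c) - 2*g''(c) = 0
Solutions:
 g(c) = C1 + C2*erfi(c/2)


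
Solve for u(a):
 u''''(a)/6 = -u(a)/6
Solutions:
 u(a) = (C1*sin(sqrt(2)*a/2) + C2*cos(sqrt(2)*a/2))*exp(-sqrt(2)*a/2) + (C3*sin(sqrt(2)*a/2) + C4*cos(sqrt(2)*a/2))*exp(sqrt(2)*a/2)


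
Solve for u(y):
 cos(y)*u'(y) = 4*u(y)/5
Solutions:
 u(y) = C1*(sin(y) + 1)^(2/5)/(sin(y) - 1)^(2/5)


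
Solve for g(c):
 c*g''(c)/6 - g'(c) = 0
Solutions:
 g(c) = C1 + C2*c^7


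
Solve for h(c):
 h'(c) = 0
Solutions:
 h(c) = C1


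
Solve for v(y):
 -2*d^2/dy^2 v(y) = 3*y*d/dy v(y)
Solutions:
 v(y) = C1 + C2*erf(sqrt(3)*y/2)


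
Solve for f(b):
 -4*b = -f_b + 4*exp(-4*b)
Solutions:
 f(b) = C1 + 2*b^2 - exp(-4*b)


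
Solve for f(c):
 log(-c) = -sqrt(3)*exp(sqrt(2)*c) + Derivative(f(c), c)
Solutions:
 f(c) = C1 + c*log(-c) - c + sqrt(6)*exp(sqrt(2)*c)/2


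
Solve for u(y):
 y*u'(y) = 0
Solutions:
 u(y) = C1


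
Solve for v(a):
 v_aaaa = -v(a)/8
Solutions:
 v(a) = (C1*sin(2^(3/4)*a/4) + C2*cos(2^(3/4)*a/4))*exp(-2^(3/4)*a/4) + (C3*sin(2^(3/4)*a/4) + C4*cos(2^(3/4)*a/4))*exp(2^(3/4)*a/4)


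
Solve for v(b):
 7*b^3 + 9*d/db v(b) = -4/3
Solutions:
 v(b) = C1 - 7*b^4/36 - 4*b/27


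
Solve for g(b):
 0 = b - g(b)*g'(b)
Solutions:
 g(b) = -sqrt(C1 + b^2)
 g(b) = sqrt(C1 + b^2)


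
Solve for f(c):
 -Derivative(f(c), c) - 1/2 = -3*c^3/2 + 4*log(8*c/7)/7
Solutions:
 f(c) = C1 + 3*c^4/8 - 4*c*log(c)/7 - 12*c*log(2)/7 + c/14 + 4*c*log(7)/7


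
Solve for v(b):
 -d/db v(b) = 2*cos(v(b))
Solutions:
 v(b) = pi - asin((C1 + exp(4*b))/(C1 - exp(4*b)))
 v(b) = asin((C1 + exp(4*b))/(C1 - exp(4*b)))


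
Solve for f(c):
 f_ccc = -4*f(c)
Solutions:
 f(c) = C3*exp(-2^(2/3)*c) + (C1*sin(2^(2/3)*sqrt(3)*c/2) + C2*cos(2^(2/3)*sqrt(3)*c/2))*exp(2^(2/3)*c/2)


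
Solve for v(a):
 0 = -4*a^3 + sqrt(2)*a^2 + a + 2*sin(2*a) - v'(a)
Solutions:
 v(a) = C1 - a^4 + sqrt(2)*a^3/3 + a^2/2 - cos(2*a)


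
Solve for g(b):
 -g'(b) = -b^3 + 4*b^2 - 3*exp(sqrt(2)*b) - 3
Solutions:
 g(b) = C1 + b^4/4 - 4*b^3/3 + 3*b + 3*sqrt(2)*exp(sqrt(2)*b)/2


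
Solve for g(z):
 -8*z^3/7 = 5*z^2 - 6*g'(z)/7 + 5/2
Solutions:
 g(z) = C1 + z^4/3 + 35*z^3/18 + 35*z/12


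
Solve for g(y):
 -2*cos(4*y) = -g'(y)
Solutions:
 g(y) = C1 + sin(4*y)/2


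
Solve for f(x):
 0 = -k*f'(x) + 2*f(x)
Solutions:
 f(x) = C1*exp(2*x/k)


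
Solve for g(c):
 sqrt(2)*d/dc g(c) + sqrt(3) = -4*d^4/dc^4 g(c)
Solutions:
 g(c) = C1 + C4*exp(-sqrt(2)*c/2) - sqrt(6)*c/2 + (C2*sin(sqrt(6)*c/4) + C3*cos(sqrt(6)*c/4))*exp(sqrt(2)*c/4)


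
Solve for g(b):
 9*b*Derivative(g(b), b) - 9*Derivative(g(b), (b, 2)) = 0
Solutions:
 g(b) = C1 + C2*erfi(sqrt(2)*b/2)


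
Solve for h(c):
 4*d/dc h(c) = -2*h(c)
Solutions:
 h(c) = C1*exp(-c/2)


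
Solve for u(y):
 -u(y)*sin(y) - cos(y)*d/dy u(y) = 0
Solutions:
 u(y) = C1*cos(y)


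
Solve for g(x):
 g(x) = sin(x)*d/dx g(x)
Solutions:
 g(x) = C1*sqrt(cos(x) - 1)/sqrt(cos(x) + 1)


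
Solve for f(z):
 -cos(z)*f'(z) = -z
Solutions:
 f(z) = C1 + Integral(z/cos(z), z)


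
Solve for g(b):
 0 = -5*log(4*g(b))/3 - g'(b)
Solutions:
 3*Integral(1/(log(_y) + 2*log(2)), (_y, g(b)))/5 = C1 - b


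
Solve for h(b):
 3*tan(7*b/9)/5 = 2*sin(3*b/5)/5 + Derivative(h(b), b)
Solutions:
 h(b) = C1 - 27*log(cos(7*b/9))/35 + 2*cos(3*b/5)/3


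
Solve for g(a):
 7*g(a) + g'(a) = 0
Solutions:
 g(a) = C1*exp(-7*a)


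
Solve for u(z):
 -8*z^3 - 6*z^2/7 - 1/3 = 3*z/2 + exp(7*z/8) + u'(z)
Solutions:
 u(z) = C1 - 2*z^4 - 2*z^3/7 - 3*z^2/4 - z/3 - 8*exp(7*z/8)/7


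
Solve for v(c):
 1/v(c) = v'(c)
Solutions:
 v(c) = -sqrt(C1 + 2*c)
 v(c) = sqrt(C1 + 2*c)


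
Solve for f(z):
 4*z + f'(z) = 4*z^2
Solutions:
 f(z) = C1 + 4*z^3/3 - 2*z^2


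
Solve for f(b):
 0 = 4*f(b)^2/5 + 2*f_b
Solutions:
 f(b) = 5/(C1 + 2*b)


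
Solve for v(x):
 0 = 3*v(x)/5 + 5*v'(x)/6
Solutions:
 v(x) = C1*exp(-18*x/25)


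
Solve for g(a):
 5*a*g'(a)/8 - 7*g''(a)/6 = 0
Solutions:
 g(a) = C1 + C2*erfi(sqrt(210)*a/28)


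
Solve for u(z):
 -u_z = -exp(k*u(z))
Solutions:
 u(z) = Piecewise((log(-1/(C1*k + k*z))/k, Ne(k, 0)), (nan, True))
 u(z) = Piecewise((C1 + z, Eq(k, 0)), (nan, True))


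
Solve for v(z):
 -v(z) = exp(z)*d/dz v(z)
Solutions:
 v(z) = C1*exp(exp(-z))


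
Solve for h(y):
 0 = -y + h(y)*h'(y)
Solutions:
 h(y) = -sqrt(C1 + y^2)
 h(y) = sqrt(C1 + y^2)


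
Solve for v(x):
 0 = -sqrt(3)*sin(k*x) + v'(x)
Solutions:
 v(x) = C1 - sqrt(3)*cos(k*x)/k


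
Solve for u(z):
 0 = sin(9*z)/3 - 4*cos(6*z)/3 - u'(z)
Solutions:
 u(z) = C1 - 2*sin(6*z)/9 - cos(9*z)/27


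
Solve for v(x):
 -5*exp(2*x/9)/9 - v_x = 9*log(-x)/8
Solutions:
 v(x) = C1 - 9*x*log(-x)/8 + 9*x/8 - 5*exp(2*x/9)/2


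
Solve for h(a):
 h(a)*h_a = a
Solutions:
 h(a) = -sqrt(C1 + a^2)
 h(a) = sqrt(C1 + a^2)


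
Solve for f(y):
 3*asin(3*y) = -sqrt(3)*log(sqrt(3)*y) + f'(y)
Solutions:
 f(y) = C1 + sqrt(3)*y*(log(y) - 1) + 3*y*asin(3*y) + sqrt(3)*y*log(3)/2 + sqrt(1 - 9*y^2)


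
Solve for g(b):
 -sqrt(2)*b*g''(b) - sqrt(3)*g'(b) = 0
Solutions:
 g(b) = C1 + C2*b^(1 - sqrt(6)/2)


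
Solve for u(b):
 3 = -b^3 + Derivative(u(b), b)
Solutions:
 u(b) = C1 + b^4/4 + 3*b


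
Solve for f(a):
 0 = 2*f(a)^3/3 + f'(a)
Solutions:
 f(a) = -sqrt(6)*sqrt(-1/(C1 - 2*a))/2
 f(a) = sqrt(6)*sqrt(-1/(C1 - 2*a))/2


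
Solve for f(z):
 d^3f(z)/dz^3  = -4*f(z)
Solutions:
 f(z) = C3*exp(-2^(2/3)*z) + (C1*sin(2^(2/3)*sqrt(3)*z/2) + C2*cos(2^(2/3)*sqrt(3)*z/2))*exp(2^(2/3)*z/2)


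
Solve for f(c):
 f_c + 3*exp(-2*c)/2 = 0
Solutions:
 f(c) = C1 + 3*exp(-2*c)/4


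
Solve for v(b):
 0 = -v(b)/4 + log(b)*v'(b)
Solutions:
 v(b) = C1*exp(li(b)/4)


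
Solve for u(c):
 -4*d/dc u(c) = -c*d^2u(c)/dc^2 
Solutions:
 u(c) = C1 + C2*c^5


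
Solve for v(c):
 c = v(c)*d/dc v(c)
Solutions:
 v(c) = -sqrt(C1 + c^2)
 v(c) = sqrt(C1 + c^2)


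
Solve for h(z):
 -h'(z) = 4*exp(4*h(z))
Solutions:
 h(z) = log(-I*(1/(C1 + 16*z))^(1/4))
 h(z) = log(I*(1/(C1 + 16*z))^(1/4))
 h(z) = log(-(1/(C1 + 16*z))^(1/4))
 h(z) = log(1/(C1 + 16*z))/4


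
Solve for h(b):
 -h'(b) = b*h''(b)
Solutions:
 h(b) = C1 + C2*log(b)


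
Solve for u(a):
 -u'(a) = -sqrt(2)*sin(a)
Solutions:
 u(a) = C1 - sqrt(2)*cos(a)


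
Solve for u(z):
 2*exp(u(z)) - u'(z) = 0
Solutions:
 u(z) = log(-1/(C1 + 2*z))


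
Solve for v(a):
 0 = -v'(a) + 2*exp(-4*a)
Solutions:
 v(a) = C1 - exp(-4*a)/2


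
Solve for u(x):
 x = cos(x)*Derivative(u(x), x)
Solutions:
 u(x) = C1 + Integral(x/cos(x), x)


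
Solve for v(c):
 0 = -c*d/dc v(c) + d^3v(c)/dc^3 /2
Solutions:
 v(c) = C1 + Integral(C2*airyai(2^(1/3)*c) + C3*airybi(2^(1/3)*c), c)


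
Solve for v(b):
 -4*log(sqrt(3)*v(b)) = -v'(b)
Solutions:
 -Integral(1/(2*log(_y) + log(3)), (_y, v(b)))/2 = C1 - b


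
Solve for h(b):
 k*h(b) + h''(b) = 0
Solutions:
 h(b) = C1*exp(-b*sqrt(-k)) + C2*exp(b*sqrt(-k))


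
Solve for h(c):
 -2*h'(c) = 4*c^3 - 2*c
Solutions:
 h(c) = C1 - c^4/2 + c^2/2


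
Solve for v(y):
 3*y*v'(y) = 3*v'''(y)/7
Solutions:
 v(y) = C1 + Integral(C2*airyai(7^(1/3)*y) + C3*airybi(7^(1/3)*y), y)


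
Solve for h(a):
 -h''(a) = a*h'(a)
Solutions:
 h(a) = C1 + C2*erf(sqrt(2)*a/2)


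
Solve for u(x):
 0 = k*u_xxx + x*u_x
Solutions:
 u(x) = C1 + Integral(C2*airyai(x*(-1/k)^(1/3)) + C3*airybi(x*(-1/k)^(1/3)), x)


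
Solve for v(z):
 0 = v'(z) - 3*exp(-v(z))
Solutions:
 v(z) = log(C1 + 3*z)


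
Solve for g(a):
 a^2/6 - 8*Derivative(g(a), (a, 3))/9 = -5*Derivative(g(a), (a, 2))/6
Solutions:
 g(a) = C1 + C2*a + C3*exp(15*a/16) - a^4/60 - 16*a^3/225 - 256*a^2/1125


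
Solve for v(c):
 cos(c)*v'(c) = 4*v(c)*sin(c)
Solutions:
 v(c) = C1/cos(c)^4


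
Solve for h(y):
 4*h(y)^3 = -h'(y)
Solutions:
 h(y) = -sqrt(2)*sqrt(-1/(C1 - 4*y))/2
 h(y) = sqrt(2)*sqrt(-1/(C1 - 4*y))/2


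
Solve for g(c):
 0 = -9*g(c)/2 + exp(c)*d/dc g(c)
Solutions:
 g(c) = C1*exp(-9*exp(-c)/2)


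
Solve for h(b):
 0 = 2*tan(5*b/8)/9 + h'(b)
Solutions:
 h(b) = C1 + 16*log(cos(5*b/8))/45


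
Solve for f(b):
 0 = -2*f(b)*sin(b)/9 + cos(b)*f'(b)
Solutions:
 f(b) = C1/cos(b)^(2/9)


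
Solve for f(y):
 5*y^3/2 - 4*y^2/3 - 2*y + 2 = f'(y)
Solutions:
 f(y) = C1 + 5*y^4/8 - 4*y^3/9 - y^2 + 2*y


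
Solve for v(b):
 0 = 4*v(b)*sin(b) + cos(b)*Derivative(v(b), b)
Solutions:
 v(b) = C1*cos(b)^4


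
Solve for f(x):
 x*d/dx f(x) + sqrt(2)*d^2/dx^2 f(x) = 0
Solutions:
 f(x) = C1 + C2*erf(2^(1/4)*x/2)


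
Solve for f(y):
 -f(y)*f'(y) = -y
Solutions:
 f(y) = -sqrt(C1 + y^2)
 f(y) = sqrt(C1 + y^2)


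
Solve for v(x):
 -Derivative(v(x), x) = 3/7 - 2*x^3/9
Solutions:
 v(x) = C1 + x^4/18 - 3*x/7


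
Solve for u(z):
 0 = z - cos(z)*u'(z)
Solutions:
 u(z) = C1 + Integral(z/cos(z), z)


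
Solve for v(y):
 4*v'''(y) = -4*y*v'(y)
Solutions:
 v(y) = C1 + Integral(C2*airyai(-y) + C3*airybi(-y), y)


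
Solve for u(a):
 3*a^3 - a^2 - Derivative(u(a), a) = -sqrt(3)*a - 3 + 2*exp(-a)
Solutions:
 u(a) = C1 + 3*a^4/4 - a^3/3 + sqrt(3)*a^2/2 + 3*a + 2*exp(-a)


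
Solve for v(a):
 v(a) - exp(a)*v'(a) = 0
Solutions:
 v(a) = C1*exp(-exp(-a))


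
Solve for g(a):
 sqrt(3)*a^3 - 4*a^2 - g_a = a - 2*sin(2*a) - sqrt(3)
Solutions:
 g(a) = C1 + sqrt(3)*a^4/4 - 4*a^3/3 - a^2/2 + sqrt(3)*a - cos(2*a)


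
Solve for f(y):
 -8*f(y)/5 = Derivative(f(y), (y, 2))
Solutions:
 f(y) = C1*sin(2*sqrt(10)*y/5) + C2*cos(2*sqrt(10)*y/5)


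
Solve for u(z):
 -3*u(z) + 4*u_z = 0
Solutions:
 u(z) = C1*exp(3*z/4)


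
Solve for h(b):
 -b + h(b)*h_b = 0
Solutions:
 h(b) = -sqrt(C1 + b^2)
 h(b) = sqrt(C1 + b^2)


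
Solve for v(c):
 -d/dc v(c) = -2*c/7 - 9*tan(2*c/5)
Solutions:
 v(c) = C1 + c^2/7 - 45*log(cos(2*c/5))/2


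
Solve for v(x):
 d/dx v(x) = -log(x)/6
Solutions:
 v(x) = C1 - x*log(x)/6 + x/6


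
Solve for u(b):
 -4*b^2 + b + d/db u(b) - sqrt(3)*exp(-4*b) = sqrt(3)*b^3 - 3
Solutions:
 u(b) = C1 + sqrt(3)*b^4/4 + 4*b^3/3 - b^2/2 - 3*b - sqrt(3)*exp(-4*b)/4


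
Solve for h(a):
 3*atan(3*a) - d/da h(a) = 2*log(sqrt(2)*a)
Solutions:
 h(a) = C1 - 2*a*log(a) + 3*a*atan(3*a) - a*log(2) + 2*a - log(9*a^2 + 1)/2


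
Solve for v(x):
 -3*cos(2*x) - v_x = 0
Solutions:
 v(x) = C1 - 3*sin(2*x)/2


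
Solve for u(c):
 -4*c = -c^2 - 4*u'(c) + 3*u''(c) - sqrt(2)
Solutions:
 u(c) = C1 + C2*exp(4*c/3) - c^3/12 + 5*c^2/16 - sqrt(2)*c/4 + 15*c/32


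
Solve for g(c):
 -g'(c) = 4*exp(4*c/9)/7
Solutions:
 g(c) = C1 - 9*exp(4*c/9)/7


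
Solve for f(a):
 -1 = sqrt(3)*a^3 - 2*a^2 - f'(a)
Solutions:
 f(a) = C1 + sqrt(3)*a^4/4 - 2*a^3/3 + a


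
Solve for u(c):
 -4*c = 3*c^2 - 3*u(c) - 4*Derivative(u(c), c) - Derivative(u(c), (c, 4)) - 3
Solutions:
 u(c) = c^2 - 4*c/3 + (C1 + C2*c)*exp(-c) + (C3*sin(sqrt(2)*c) + C4*cos(sqrt(2)*c))*exp(c) + 7/9


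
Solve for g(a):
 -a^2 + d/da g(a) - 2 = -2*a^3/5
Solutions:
 g(a) = C1 - a^4/10 + a^3/3 + 2*a


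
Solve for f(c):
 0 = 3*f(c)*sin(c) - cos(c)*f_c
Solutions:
 f(c) = C1/cos(c)^3


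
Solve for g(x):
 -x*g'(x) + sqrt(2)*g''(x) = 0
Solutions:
 g(x) = C1 + C2*erfi(2^(1/4)*x/2)


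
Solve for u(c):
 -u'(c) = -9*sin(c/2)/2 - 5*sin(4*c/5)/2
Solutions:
 u(c) = C1 - 9*cos(c/2) - 25*cos(4*c/5)/8


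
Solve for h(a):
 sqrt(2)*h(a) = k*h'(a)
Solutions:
 h(a) = C1*exp(sqrt(2)*a/k)


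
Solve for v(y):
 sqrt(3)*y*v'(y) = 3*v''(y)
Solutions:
 v(y) = C1 + C2*erfi(sqrt(2)*3^(3/4)*y/6)


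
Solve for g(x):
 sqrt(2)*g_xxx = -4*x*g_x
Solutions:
 g(x) = C1 + Integral(C2*airyai(-sqrt(2)*x) + C3*airybi(-sqrt(2)*x), x)


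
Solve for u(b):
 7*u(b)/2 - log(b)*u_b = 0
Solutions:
 u(b) = C1*exp(7*li(b)/2)


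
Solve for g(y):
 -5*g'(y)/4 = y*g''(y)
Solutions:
 g(y) = C1 + C2/y^(1/4)


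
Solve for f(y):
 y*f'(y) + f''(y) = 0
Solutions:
 f(y) = C1 + C2*erf(sqrt(2)*y/2)


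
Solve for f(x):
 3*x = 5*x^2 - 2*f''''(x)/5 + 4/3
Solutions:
 f(x) = C1 + C2*x + C3*x^2 + C4*x^3 + 5*x^6/144 - x^5/16 + 5*x^4/36


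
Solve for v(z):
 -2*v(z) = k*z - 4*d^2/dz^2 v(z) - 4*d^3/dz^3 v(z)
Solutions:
 v(z) = C1*exp(-z*(2*2^(2/3)/(3*sqrt(57) + 23)^(1/3) + 4 + 2^(1/3)*(3*sqrt(57) + 23)^(1/3))/12)*sin(2^(1/3)*sqrt(3)*z*(-(3*sqrt(57) + 23)^(1/3) + 2*2^(1/3)/(3*sqrt(57) + 23)^(1/3))/12) + C2*exp(-z*(2*2^(2/3)/(3*sqrt(57) + 23)^(1/3) + 4 + 2^(1/3)*(3*sqrt(57) + 23)^(1/3))/12)*cos(2^(1/3)*sqrt(3)*z*(-(3*sqrt(57) + 23)^(1/3) + 2*2^(1/3)/(3*sqrt(57) + 23)^(1/3))/12) + C3*exp(z*(-2 + 2*2^(2/3)/(3*sqrt(57) + 23)^(1/3) + 2^(1/3)*(3*sqrt(57) + 23)^(1/3))/6) - k*z/2


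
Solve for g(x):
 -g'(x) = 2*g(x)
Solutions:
 g(x) = C1*exp(-2*x)


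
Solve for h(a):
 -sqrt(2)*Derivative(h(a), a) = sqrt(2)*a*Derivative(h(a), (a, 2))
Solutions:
 h(a) = C1 + C2*log(a)


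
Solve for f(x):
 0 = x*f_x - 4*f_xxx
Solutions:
 f(x) = C1 + Integral(C2*airyai(2^(1/3)*x/2) + C3*airybi(2^(1/3)*x/2), x)


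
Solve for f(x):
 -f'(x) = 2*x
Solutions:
 f(x) = C1 - x^2


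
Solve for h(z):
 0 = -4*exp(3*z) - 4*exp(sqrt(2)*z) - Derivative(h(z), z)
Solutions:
 h(z) = C1 - 4*exp(3*z)/3 - 2*sqrt(2)*exp(sqrt(2)*z)


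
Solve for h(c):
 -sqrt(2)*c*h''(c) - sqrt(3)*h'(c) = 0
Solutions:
 h(c) = C1 + C2*c^(1 - sqrt(6)/2)


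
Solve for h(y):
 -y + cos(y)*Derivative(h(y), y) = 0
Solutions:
 h(y) = C1 + Integral(y/cos(y), y)


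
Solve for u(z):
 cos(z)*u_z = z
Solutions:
 u(z) = C1 + Integral(z/cos(z), z)


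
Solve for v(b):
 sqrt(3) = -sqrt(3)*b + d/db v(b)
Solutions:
 v(b) = C1 + sqrt(3)*b^2/2 + sqrt(3)*b


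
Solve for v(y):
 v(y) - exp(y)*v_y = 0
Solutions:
 v(y) = C1*exp(-exp(-y))


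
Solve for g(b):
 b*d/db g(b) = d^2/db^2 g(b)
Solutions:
 g(b) = C1 + C2*erfi(sqrt(2)*b/2)


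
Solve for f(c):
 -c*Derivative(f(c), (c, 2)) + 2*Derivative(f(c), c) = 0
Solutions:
 f(c) = C1 + C2*c^3


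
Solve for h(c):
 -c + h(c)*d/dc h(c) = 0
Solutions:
 h(c) = -sqrt(C1 + c^2)
 h(c) = sqrt(C1 + c^2)


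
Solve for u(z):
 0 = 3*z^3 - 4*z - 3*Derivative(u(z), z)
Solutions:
 u(z) = C1 + z^4/4 - 2*z^2/3


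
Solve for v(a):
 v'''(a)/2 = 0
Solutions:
 v(a) = C1 + C2*a + C3*a^2


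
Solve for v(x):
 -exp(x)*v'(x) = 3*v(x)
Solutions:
 v(x) = C1*exp(3*exp(-x))


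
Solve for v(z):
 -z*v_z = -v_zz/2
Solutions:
 v(z) = C1 + C2*erfi(z)


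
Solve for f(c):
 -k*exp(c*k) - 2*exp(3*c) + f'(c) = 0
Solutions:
 f(c) = C1 + 2*exp(3*c)/3 + exp(c*k)


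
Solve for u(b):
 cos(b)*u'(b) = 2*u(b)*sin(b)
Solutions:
 u(b) = C1/cos(b)^2


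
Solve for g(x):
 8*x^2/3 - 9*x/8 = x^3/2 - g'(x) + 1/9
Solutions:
 g(x) = C1 + x^4/8 - 8*x^3/9 + 9*x^2/16 + x/9


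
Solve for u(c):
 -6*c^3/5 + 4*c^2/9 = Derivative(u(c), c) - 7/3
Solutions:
 u(c) = C1 - 3*c^4/10 + 4*c^3/27 + 7*c/3


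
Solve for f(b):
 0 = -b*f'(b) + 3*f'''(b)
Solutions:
 f(b) = C1 + Integral(C2*airyai(3^(2/3)*b/3) + C3*airybi(3^(2/3)*b/3), b)


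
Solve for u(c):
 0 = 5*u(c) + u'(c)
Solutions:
 u(c) = C1*exp(-5*c)


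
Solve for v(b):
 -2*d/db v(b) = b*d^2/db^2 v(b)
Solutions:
 v(b) = C1 + C2/b


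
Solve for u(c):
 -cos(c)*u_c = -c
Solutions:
 u(c) = C1 + Integral(c/cos(c), c)


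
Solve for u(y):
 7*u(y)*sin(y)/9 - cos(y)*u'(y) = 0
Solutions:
 u(y) = C1/cos(y)^(7/9)


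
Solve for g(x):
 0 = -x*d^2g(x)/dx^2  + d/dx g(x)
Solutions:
 g(x) = C1 + C2*x^2


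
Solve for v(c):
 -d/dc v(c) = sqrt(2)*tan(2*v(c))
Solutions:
 v(c) = -asin(C1*exp(-2*sqrt(2)*c))/2 + pi/2
 v(c) = asin(C1*exp(-2*sqrt(2)*c))/2


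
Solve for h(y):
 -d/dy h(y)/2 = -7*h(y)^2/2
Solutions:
 h(y) = -1/(C1 + 7*y)


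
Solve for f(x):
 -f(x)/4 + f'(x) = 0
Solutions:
 f(x) = C1*exp(x/4)


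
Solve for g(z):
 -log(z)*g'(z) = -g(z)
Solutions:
 g(z) = C1*exp(li(z))


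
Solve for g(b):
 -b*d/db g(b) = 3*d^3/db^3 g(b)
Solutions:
 g(b) = C1 + Integral(C2*airyai(-3^(2/3)*b/3) + C3*airybi(-3^(2/3)*b/3), b)


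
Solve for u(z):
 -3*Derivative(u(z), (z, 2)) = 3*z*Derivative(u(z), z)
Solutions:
 u(z) = C1 + C2*erf(sqrt(2)*z/2)


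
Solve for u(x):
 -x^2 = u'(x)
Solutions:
 u(x) = C1 - x^3/3


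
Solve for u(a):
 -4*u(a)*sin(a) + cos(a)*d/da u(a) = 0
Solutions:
 u(a) = C1/cos(a)^4


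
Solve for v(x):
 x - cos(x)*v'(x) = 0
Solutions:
 v(x) = C1 + Integral(x/cos(x), x)


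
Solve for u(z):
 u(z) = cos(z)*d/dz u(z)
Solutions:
 u(z) = C1*sqrt(sin(z) + 1)/sqrt(sin(z) - 1)


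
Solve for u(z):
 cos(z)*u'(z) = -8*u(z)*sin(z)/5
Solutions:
 u(z) = C1*cos(z)^(8/5)


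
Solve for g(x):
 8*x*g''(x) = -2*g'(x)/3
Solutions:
 g(x) = C1 + C2*x^(11/12)


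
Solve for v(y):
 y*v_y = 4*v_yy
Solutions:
 v(y) = C1 + C2*erfi(sqrt(2)*y/4)


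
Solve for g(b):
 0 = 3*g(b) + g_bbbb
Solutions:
 g(b) = (C1*sin(sqrt(2)*3^(1/4)*b/2) + C2*cos(sqrt(2)*3^(1/4)*b/2))*exp(-sqrt(2)*3^(1/4)*b/2) + (C3*sin(sqrt(2)*3^(1/4)*b/2) + C4*cos(sqrt(2)*3^(1/4)*b/2))*exp(sqrt(2)*3^(1/4)*b/2)


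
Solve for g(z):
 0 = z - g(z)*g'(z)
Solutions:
 g(z) = -sqrt(C1 + z^2)
 g(z) = sqrt(C1 + z^2)


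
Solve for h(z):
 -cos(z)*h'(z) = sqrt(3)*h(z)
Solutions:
 h(z) = C1*(sin(z) - 1)^(sqrt(3)/2)/(sin(z) + 1)^(sqrt(3)/2)


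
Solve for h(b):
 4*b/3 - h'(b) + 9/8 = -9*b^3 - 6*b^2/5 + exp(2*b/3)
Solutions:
 h(b) = C1 + 9*b^4/4 + 2*b^3/5 + 2*b^2/3 + 9*b/8 - 3*exp(2*b/3)/2


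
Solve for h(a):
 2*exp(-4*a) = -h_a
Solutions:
 h(a) = C1 + exp(-4*a)/2


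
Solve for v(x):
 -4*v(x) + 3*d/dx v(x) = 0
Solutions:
 v(x) = C1*exp(4*x/3)


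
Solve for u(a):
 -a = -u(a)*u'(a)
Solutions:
 u(a) = -sqrt(C1 + a^2)
 u(a) = sqrt(C1 + a^2)


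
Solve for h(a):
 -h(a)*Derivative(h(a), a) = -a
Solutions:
 h(a) = -sqrt(C1 + a^2)
 h(a) = sqrt(C1 + a^2)


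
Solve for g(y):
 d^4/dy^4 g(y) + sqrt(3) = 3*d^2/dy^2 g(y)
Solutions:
 g(y) = C1 + C2*y + C3*exp(-sqrt(3)*y) + C4*exp(sqrt(3)*y) + sqrt(3)*y^2/6


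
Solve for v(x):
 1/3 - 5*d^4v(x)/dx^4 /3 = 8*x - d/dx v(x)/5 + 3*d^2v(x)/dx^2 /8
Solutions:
 v(x) = C1 + C2*exp(30^(1/3)*x*(-(16 + sqrt(286))^(1/3) + 30^(1/3)/(16 + sqrt(286))^(1/3))/40)*sin(10^(1/3)*3^(1/6)*x*(3*10^(1/3)/(16 + sqrt(286))^(1/3) + 3^(2/3)*(16 + sqrt(286))^(1/3))/40) + C3*exp(30^(1/3)*x*(-(16 + sqrt(286))^(1/3) + 30^(1/3)/(16 + sqrt(286))^(1/3))/40)*cos(10^(1/3)*3^(1/6)*x*(3*10^(1/3)/(16 + sqrt(286))^(1/3) + 3^(2/3)*(16 + sqrt(286))^(1/3))/40) + C4*exp(-30^(1/3)*x*(-(16 + sqrt(286))^(1/3) + 30^(1/3)/(16 + sqrt(286))^(1/3))/20) + 20*x^2 + 220*x/3


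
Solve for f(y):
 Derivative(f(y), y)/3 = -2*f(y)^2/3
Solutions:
 f(y) = 1/(C1 + 2*y)


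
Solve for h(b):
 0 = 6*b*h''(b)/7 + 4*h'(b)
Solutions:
 h(b) = C1 + C2/b^(11/3)


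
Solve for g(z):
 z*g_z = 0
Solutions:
 g(z) = C1


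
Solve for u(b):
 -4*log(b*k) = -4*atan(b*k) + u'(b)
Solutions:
 u(b) = C1 - 4*b*log(b*k) + 4*b + 4*Piecewise((b*atan(b*k) - log(b^2*k^2 + 1)/(2*k), Ne(k, 0)), (0, True))


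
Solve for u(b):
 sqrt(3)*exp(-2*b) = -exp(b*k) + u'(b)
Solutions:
 u(b) = C1 - sqrt(3)*exp(-2*b)/2 + exp(b*k)/k


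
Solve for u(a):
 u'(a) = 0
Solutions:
 u(a) = C1


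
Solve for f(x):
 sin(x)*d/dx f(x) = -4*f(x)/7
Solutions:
 f(x) = C1*(cos(x) + 1)^(2/7)/(cos(x) - 1)^(2/7)


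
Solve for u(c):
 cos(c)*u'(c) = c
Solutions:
 u(c) = C1 + Integral(c/cos(c), c)


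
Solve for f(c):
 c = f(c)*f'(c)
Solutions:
 f(c) = -sqrt(C1 + c^2)
 f(c) = sqrt(C1 + c^2)


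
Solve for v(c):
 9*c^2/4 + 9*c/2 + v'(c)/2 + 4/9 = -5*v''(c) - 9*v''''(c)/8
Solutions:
 v(c) = C1 + C2*exp(-2^(1/3)*c*(-3*(3 + sqrt(48729)/9)^(1/3) + 20*2^(1/3)/(3 + sqrt(48729)/9)^(1/3))/18)*sin(sqrt(3)*c*(40/(6 + 2*sqrt(48729)/9)^(1/3) + 3*(6 + 2*sqrt(48729)/9)^(1/3))/18) + C3*exp(-2^(1/3)*c*(-3*(3 + sqrt(48729)/9)^(1/3) + 20*2^(1/3)/(3 + sqrt(48729)/9)^(1/3))/18)*cos(sqrt(3)*c*(40/(6 + 2*sqrt(48729)/9)^(1/3) + 3*(6 + 2*sqrt(48729)/9)^(1/3))/18) + C4*exp(2^(1/3)*c*(-3*(3 + sqrt(48729)/9)^(1/3) + 20*2^(1/3)/(3 + sqrt(48729)/9)^(1/3))/9) - 3*c^3/2 + 81*c^2/2 - 7298*c/9


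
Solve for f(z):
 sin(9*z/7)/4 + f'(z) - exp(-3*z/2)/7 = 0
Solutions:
 f(z) = C1 + 7*cos(9*z/7)/36 - 2*exp(-3*z/2)/21


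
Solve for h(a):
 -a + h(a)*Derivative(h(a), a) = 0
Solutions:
 h(a) = -sqrt(C1 + a^2)
 h(a) = sqrt(C1 + a^2)


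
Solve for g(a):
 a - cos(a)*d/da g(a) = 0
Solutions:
 g(a) = C1 + Integral(a/cos(a), a)


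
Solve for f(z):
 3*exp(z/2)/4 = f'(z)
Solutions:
 f(z) = C1 + 3*exp(z/2)/2


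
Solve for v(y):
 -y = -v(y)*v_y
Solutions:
 v(y) = -sqrt(C1 + y^2)
 v(y) = sqrt(C1 + y^2)


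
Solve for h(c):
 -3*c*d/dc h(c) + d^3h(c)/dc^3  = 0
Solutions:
 h(c) = C1 + Integral(C2*airyai(3^(1/3)*c) + C3*airybi(3^(1/3)*c), c)


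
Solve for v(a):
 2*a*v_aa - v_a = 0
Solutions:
 v(a) = C1 + C2*a^(3/2)


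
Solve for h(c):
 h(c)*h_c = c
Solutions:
 h(c) = -sqrt(C1 + c^2)
 h(c) = sqrt(C1 + c^2)


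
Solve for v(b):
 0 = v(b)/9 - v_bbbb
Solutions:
 v(b) = C1*exp(-sqrt(3)*b/3) + C2*exp(sqrt(3)*b/3) + C3*sin(sqrt(3)*b/3) + C4*cos(sqrt(3)*b/3)


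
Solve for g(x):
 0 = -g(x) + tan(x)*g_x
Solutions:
 g(x) = C1*sin(x)


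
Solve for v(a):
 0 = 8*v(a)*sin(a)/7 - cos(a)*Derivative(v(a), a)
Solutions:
 v(a) = C1/cos(a)^(8/7)


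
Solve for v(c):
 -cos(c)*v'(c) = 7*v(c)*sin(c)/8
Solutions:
 v(c) = C1*cos(c)^(7/8)


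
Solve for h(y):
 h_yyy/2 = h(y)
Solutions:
 h(y) = C3*exp(2^(1/3)*y) + (C1*sin(2^(1/3)*sqrt(3)*y/2) + C2*cos(2^(1/3)*sqrt(3)*y/2))*exp(-2^(1/3)*y/2)


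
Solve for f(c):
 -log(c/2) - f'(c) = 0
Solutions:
 f(c) = C1 - c*log(c) + c*log(2) + c


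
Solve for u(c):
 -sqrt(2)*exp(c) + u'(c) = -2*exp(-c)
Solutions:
 u(c) = C1 + sqrt(2)*exp(c) + 2*exp(-c)


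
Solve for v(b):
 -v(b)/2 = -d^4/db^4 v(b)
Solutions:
 v(b) = C1*exp(-2^(3/4)*b/2) + C2*exp(2^(3/4)*b/2) + C3*sin(2^(3/4)*b/2) + C4*cos(2^(3/4)*b/2)


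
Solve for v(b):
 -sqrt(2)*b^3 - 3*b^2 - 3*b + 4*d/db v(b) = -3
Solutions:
 v(b) = C1 + sqrt(2)*b^4/16 + b^3/4 + 3*b^2/8 - 3*b/4
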